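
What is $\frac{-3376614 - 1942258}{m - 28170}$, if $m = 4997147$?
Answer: $- \frac{409144}{382229} \approx -1.0704$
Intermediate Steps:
$\frac{-3376614 - 1942258}{m - 28170} = \frac{-3376614 - 1942258}{4997147 - 28170} = - \frac{5318872}{4968977} = \left(-5318872\right) \frac{1}{4968977} = - \frac{409144}{382229}$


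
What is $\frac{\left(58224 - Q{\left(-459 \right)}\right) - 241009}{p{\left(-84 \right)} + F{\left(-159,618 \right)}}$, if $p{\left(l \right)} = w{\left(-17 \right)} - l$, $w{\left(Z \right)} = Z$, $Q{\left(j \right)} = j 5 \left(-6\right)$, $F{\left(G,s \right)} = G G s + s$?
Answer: $- \frac{196555}{15624343} \approx -0.01258$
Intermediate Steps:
$F{\left(G,s \right)} = s + s G^{2}$ ($F{\left(G,s \right)} = G^{2} s + s = s G^{2} + s = s + s G^{2}$)
$Q{\left(j \right)} = - 30 j$ ($Q{\left(j \right)} = 5 j \left(-6\right) = - 30 j$)
$p{\left(l \right)} = -17 - l$
$\frac{\left(58224 - Q{\left(-459 \right)}\right) - 241009}{p{\left(-84 \right)} + F{\left(-159,618 \right)}} = \frac{\left(58224 - \left(-30\right) \left(-459\right)\right) - 241009}{\left(-17 - -84\right) + 618 \left(1 + \left(-159\right)^{2}\right)} = \frac{\left(58224 - 13770\right) - 241009}{\left(-17 + 84\right) + 618 \left(1 + 25281\right)} = \frac{\left(58224 - 13770\right) - 241009}{67 + 618 \cdot 25282} = \frac{44454 - 241009}{67 + 15624276} = - \frac{196555}{15624343}$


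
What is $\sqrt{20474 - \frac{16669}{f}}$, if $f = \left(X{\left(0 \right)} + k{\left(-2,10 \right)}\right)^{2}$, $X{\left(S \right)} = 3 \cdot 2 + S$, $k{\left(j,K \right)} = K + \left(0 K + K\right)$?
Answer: $\frac{\sqrt{13823755}}{26} \approx 143.0$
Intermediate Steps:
$k{\left(j,K \right)} = 2 K$ ($k{\left(j,K \right)} = K + \left(0 + K\right) = K + K = 2 K$)
$X{\left(S \right)} = 6 + S$
$f = 676$ ($f = \left(\left(6 + 0\right) + 2 \cdot 10\right)^{2} = \left(6 + 20\right)^{2} = 26^{2} = 676$)
$\sqrt{20474 - \frac{16669}{f}} = \sqrt{20474 - \frac{16669}{676}} = \sqrt{\frac{13823755}{676}} = \frac{\sqrt{13823755}}{26}$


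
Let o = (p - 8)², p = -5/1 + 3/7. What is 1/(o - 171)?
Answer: -49/635 ≈ -0.077165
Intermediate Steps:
p = -32/7 (p = -5*1 + 3*(⅐) = -5 + 3/7 = -32/7 ≈ -4.5714)
o = 7744/49 (o = (-32/7 - 8)² = (-88/7)² = 7744/49 ≈ 158.04)
1/(o - 171) = 1/(7744/49 - 171) = 1/(-635/49) = -49/635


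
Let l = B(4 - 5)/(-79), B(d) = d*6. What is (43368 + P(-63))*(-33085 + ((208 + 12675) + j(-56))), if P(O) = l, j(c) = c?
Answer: -69405488124/79 ≈ -8.7855e+8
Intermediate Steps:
B(d) = 6*d
l = 6/79 (l = (6*(4 - 5))/(-79) = (6*(-1))*(-1/79) = -6*(-1/79) = 6/79 ≈ 0.075949)
P(O) = 6/79
(43368 + P(-63))*(-33085 + ((208 + 12675) + j(-56))) = (43368 + 6/79)*(-33085 + ((208 + 12675) - 56)) = 3426078*(-33085 + (12883 - 56))/79 = 3426078*(-33085 + 12827)/79 = (3426078/79)*(-20258) = -69405488124/79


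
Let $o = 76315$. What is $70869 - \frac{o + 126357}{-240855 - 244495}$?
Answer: $\frac{17198235911}{242675} \approx 70869.0$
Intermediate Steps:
$70869 - \frac{o + 126357}{-240855 - 244495} = 70869 - \frac{76315 + 126357}{-240855 - 244495} = 70869 - \frac{202672}{-485350} = 70869 - 202672 \left(- \frac{1}{485350}\right) = 70869 - - \frac{101336}{242675} = 70869 + \frac{101336}{242675} = \frac{17198235911}{242675}$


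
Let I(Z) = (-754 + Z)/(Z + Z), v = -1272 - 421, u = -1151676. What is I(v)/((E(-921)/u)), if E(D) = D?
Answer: 469691862/519751 ≈ 903.69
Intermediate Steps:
v = -1693
I(Z) = (-754 + Z)/(2*Z) (I(Z) = (-754 + Z)/((2*Z)) = (-754 + Z)*(1/(2*Z)) = (-754 + Z)/(2*Z))
I(v)/((E(-921)/u)) = ((1/2)*(-754 - 1693)/(-1693))/((-921/(-1151676))) = ((1/2)*(-1/1693)*(-2447))/((-921*(-1/1151676))) = 2447/(3386*(307/383892)) = (2447/3386)*(383892/307) = 469691862/519751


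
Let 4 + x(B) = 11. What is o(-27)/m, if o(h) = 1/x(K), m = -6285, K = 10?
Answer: -1/43995 ≈ -2.2730e-5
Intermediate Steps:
x(B) = 7 (x(B) = -4 + 11 = 7)
o(h) = ⅐ (o(h) = 1/7 = ⅐)
o(-27)/m = (⅐)/(-6285) = (⅐)*(-1/6285) = -1/43995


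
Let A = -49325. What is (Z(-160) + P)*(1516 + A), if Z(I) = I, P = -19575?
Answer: 943510615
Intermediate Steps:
(Z(-160) + P)*(1516 + A) = (-160 - 19575)*(1516 - 49325) = -19735*(-47809) = 943510615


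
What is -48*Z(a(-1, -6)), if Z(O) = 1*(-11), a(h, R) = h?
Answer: 528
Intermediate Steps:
Z(O) = -11
-48*Z(a(-1, -6)) = -48*(-11) = 528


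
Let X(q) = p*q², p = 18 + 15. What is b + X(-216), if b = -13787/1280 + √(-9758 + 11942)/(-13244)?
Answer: 1970735653/1280 - √546/6622 ≈ 1.5396e+6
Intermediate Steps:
b = -13787/1280 - √546/6622 (b = -13787*1/1280 + √2184*(-1/13244) = -13787/1280 + (2*√546)*(-1/13244) = -13787/1280 - √546/6622 ≈ -10.775)
p = 33
X(q) = 33*q²
b + X(-216) = (-13787/1280 - √546/6622) + 33*(-216)² = (-13787/1280 - √546/6622) + 33*46656 = (-13787/1280 - √546/6622) + 1539648 = 1970735653/1280 - √546/6622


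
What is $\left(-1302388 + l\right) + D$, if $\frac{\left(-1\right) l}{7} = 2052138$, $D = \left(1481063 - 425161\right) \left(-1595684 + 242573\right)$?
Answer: $-1428768278476$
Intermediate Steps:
$D = -1428752611122$ ($D = 1055902 \left(-1353111\right) = -1428752611122$)
$l = -14364966$ ($l = \left(-7\right) 2052138 = -14364966$)
$\left(-1302388 + l\right) + D = \left(-1302388 - 14364966\right) - 1428752611122 = -15667354 - 1428752611122 = -1428768278476$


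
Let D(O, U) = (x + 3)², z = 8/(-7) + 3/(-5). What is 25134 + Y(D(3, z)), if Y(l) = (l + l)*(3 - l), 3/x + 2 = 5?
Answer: 24718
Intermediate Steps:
x = 1 (x = 3/(-2 + 5) = 3/3 = 3*(⅓) = 1)
z = -61/35 (z = 8*(-⅐) + 3*(-⅕) = -8/7 - ⅗ = -61/35 ≈ -1.7429)
D(O, U) = 16 (D(O, U) = (1 + 3)² = 4² = 16)
Y(l) = 2*l*(3 - l) (Y(l) = (2*l)*(3 - l) = 2*l*(3 - l))
25134 + Y(D(3, z)) = 25134 + 2*16*(3 - 1*16) = 25134 + 2*16*(3 - 16) = 25134 + 2*16*(-13) = 25134 - 416 = 24718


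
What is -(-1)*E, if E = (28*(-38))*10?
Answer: -10640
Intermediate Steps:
E = -10640 (E = -1064*10 = -10640)
-(-1)*E = -(-1)*(-10640) = -1*10640 = -10640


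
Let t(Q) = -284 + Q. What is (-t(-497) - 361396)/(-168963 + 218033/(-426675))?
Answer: 153865405125/72092506058 ≈ 2.1343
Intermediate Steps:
(-t(-497) - 361396)/(-168963 + 218033/(-426675)) = (-(-284 - 497) - 361396)/(-168963 + 218033/(-426675)) = (-1*(-781) - 361396)/(-168963 + 218033*(-1/426675)) = (781 - 361396)/(-168963 - 218033/426675) = -360615/(-72092506058/426675) = -360615*(-426675/72092506058) = 153865405125/72092506058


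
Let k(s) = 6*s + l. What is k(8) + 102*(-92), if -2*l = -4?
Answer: -9334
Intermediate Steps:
l = 2 (l = -1/2*(-4) = 2)
k(s) = 2 + 6*s (k(s) = 6*s + 2 = 2 + 6*s)
k(8) + 102*(-92) = (2 + 6*8) + 102*(-92) = (2 + 48) - 9384 = 50 - 9384 = -9334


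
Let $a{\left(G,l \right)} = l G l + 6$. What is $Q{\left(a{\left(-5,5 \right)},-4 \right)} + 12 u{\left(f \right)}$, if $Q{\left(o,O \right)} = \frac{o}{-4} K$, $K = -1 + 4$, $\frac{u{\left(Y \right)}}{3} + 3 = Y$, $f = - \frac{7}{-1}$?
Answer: $\frac{933}{4} \approx 233.25$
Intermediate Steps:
$f = 7$ ($f = \left(-7\right) \left(-1\right) = 7$)
$u{\left(Y \right)} = -9 + 3 Y$
$K = 3$
$a{\left(G,l \right)} = 6 + G l^{2}$ ($a{\left(G,l \right)} = G l l + 6 = G l^{2} + 6 = 6 + G l^{2}$)
$Q{\left(o,O \right)} = - \frac{3 o}{4}$ ($Q{\left(o,O \right)} = \frac{o}{-4} \cdot 3 = o \left(- \frac{1}{4}\right) 3 = - \frac{o}{4} \cdot 3 = - \frac{3 o}{4}$)
$Q{\left(a{\left(-5,5 \right)},-4 \right)} + 12 u{\left(f \right)} = - \frac{3 \left(6 - 5 \cdot 5^{2}\right)}{4} + 12 \left(-9 + 3 \cdot 7\right) = - \frac{3 \left(6 - 125\right)}{4} + 12 \left(-9 + 21\right) = - \frac{3 \left(6 - 125\right)}{4} + 12 \cdot 12 = \left(- \frac{3}{4}\right) \left(-119\right) + 144 = \frac{357}{4} + 144 = \frac{933}{4}$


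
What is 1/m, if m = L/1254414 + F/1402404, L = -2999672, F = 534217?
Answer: -97733067292/196479040425 ≈ -0.49742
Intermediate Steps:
m = -196479040425/97733067292 (m = -2999672/1254414 + 534217/1402404 = -2999672*1/1254414 + 534217*(1/1402404) = -1499836/627207 + 534217/1402404 = -196479040425/97733067292 ≈ -2.0104)
1/m = 1/(-196479040425/97733067292) = -97733067292/196479040425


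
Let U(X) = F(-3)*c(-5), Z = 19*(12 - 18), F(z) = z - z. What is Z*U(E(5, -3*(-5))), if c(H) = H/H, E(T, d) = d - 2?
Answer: 0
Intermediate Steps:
F(z) = 0
Z = -114 (Z = 19*(-6) = -114)
E(T, d) = -2 + d
c(H) = 1
U(X) = 0 (U(X) = 0*1 = 0)
Z*U(E(5, -3*(-5))) = -114*0 = 0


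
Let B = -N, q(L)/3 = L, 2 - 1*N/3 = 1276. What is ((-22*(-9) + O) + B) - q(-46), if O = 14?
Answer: 4172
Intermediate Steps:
N = -3822 (N = 6 - 3*1276 = 6 - 3828 = -3822)
q(L) = 3*L
B = 3822 (B = -1*(-3822) = 3822)
((-22*(-9) + O) + B) - q(-46) = ((-22*(-9) + 14) + 3822) - 3*(-46) = ((198 + 14) + 3822) - 1*(-138) = (212 + 3822) + 138 = 4034 + 138 = 4172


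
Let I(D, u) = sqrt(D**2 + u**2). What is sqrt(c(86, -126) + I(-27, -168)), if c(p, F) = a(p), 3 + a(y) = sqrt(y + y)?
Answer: sqrt(-3 + 2*sqrt(43) + 3*sqrt(3217)) ≈ 13.426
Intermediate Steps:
a(y) = -3 + sqrt(2)*sqrt(y) (a(y) = -3 + sqrt(y + y) = -3 + sqrt(2*y) = -3 + sqrt(2)*sqrt(y))
c(p, F) = -3 + sqrt(2)*sqrt(p)
sqrt(c(86, -126) + I(-27, -168)) = sqrt((-3 + sqrt(2)*sqrt(86)) + sqrt((-27)**2 + (-168)**2)) = sqrt((-3 + 2*sqrt(43)) + sqrt(729 + 28224)) = sqrt((-3 + 2*sqrt(43)) + sqrt(28953)) = sqrt((-3 + 2*sqrt(43)) + 3*sqrt(3217)) = sqrt(-3 + 2*sqrt(43) + 3*sqrt(3217))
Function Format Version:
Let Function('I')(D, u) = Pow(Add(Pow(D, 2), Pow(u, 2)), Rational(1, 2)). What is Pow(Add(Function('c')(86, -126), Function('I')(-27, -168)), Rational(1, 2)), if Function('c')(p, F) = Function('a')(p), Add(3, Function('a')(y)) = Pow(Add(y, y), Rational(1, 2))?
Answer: Pow(Add(-3, Mul(2, Pow(43, Rational(1, 2))), Mul(3, Pow(3217, Rational(1, 2)))), Rational(1, 2)) ≈ 13.426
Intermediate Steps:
Function('a')(y) = Add(-3, Mul(Pow(2, Rational(1, 2)), Pow(y, Rational(1, 2)))) (Function('a')(y) = Add(-3, Pow(Add(y, y), Rational(1, 2))) = Add(-3, Pow(Mul(2, y), Rational(1, 2))) = Add(-3, Mul(Pow(2, Rational(1, 2)), Pow(y, Rational(1, 2)))))
Function('c')(p, F) = Add(-3, Mul(Pow(2, Rational(1, 2)), Pow(p, Rational(1, 2))))
Pow(Add(Function('c')(86, -126), Function('I')(-27, -168)), Rational(1, 2)) = Pow(Add(Add(-3, Mul(Pow(2, Rational(1, 2)), Pow(86, Rational(1, 2)))), Pow(Add(Pow(-27, 2), Pow(-168, 2)), Rational(1, 2))), Rational(1, 2)) = Pow(Add(Add(-3, Mul(2, Pow(43, Rational(1, 2)))), Pow(Add(729, 28224), Rational(1, 2))), Rational(1, 2)) = Pow(Add(Add(-3, Mul(2, Pow(43, Rational(1, 2)))), Pow(28953, Rational(1, 2))), Rational(1, 2)) = Pow(Add(Add(-3, Mul(2, Pow(43, Rational(1, 2)))), Mul(3, Pow(3217, Rational(1, 2)))), Rational(1, 2)) = Pow(Add(-3, Mul(2, Pow(43, Rational(1, 2))), Mul(3, Pow(3217, Rational(1, 2)))), Rational(1, 2))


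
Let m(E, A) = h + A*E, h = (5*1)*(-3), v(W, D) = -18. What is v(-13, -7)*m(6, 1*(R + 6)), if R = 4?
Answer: -810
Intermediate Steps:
h = -15 (h = 5*(-3) = -15)
m(E, A) = -15 + A*E
v(-13, -7)*m(6, 1*(R + 6)) = -18*(-15 + (1*(4 + 6))*6) = -18*(-15 + (1*10)*6) = -18*(-15 + 10*6) = -18*(-15 + 60) = -18*45 = -810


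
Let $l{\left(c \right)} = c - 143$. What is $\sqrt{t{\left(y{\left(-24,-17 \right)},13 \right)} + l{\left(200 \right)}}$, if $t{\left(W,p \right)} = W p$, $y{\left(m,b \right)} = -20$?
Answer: $i \sqrt{203} \approx 14.248 i$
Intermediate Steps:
$l{\left(c \right)} = -143 + c$ ($l{\left(c \right)} = c - 143 = -143 + c$)
$\sqrt{t{\left(y{\left(-24,-17 \right)},13 \right)} + l{\left(200 \right)}} = \sqrt{\left(-20\right) 13 + \left(-143 + 200\right)} = \sqrt{-260 + 57} = \sqrt{-203} = i \sqrt{203}$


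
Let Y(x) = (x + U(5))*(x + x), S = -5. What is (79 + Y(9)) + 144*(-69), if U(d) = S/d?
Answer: -9713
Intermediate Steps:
U(d) = -5/d
Y(x) = 2*x*(-1 + x) (Y(x) = (x - 5/5)*(x + x) = (x - 5*⅕)*(2*x) = (x - 1)*(2*x) = (-1 + x)*(2*x) = 2*x*(-1 + x))
(79 + Y(9)) + 144*(-69) = (79 + 2*9*(-1 + 9)) + 144*(-69) = (79 + 2*9*8) - 9936 = (79 + 144) - 9936 = 223 - 9936 = -9713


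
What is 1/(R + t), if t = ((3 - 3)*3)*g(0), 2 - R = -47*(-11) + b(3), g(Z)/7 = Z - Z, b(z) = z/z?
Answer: -1/516 ≈ -0.0019380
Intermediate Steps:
b(z) = 1
g(Z) = 0 (g(Z) = 7*(Z - Z) = 7*0 = 0)
R = -516 (R = 2 - (-47*(-11) + 1) = 2 - (517 + 1) = 2 - 1*518 = 2 - 518 = -516)
t = 0 (t = ((3 - 3)*3)*0 = (0*3)*0 = 0*0 = 0)
1/(R + t) = 1/(-516 + 0) = 1/(-516) = -1/516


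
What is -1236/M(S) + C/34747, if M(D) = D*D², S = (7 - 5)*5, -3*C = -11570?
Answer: -29317969/26060250 ≈ -1.1250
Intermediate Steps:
C = 11570/3 (C = -⅓*(-11570) = 11570/3 ≈ 3856.7)
S = 10 (S = 2*5 = 10)
M(D) = D³
-1236/M(S) + C/34747 = -1236/(10³) + (11570/3)/34747 = -1236/1000 + (11570/3)*(1/34747) = -1236*1/1000 + 11570/104241 = -309/250 + 11570/104241 = -29317969/26060250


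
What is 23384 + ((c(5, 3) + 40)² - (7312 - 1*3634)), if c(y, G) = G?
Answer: 21555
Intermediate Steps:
23384 + ((c(5, 3) + 40)² - (7312 - 1*3634)) = 23384 + ((3 + 40)² - (7312 - 1*3634)) = 23384 + (43² - (7312 - 3634)) = 23384 + (1849 - 1*3678) = 23384 + (1849 - 3678) = 23384 - 1829 = 21555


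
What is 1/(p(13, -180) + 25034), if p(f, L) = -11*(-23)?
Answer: 1/25287 ≈ 3.9546e-5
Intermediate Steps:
p(f, L) = 253
1/(p(13, -180) + 25034) = 1/(253 + 25034) = 1/25287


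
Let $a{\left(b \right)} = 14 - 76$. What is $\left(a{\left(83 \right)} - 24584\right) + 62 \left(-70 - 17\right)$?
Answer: $-30040$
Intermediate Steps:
$a{\left(b \right)} = -62$
$\left(a{\left(83 \right)} - 24584\right) + 62 \left(-70 - 17\right) = \left(-62 - 24584\right) + 62 \left(-70 - 17\right) = -24646 + 62 \left(-87\right) = -24646 - 5394 = -30040$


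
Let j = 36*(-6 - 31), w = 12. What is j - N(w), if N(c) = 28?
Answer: -1360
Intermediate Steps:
j = -1332 (j = 36*(-37) = -1332)
j - N(w) = -1332 - 1*28 = -1332 - 28 = -1360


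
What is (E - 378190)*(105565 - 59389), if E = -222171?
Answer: -27722269536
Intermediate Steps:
(E - 378190)*(105565 - 59389) = (-222171 - 378190)*(105565 - 59389) = -600361*46176 = -27722269536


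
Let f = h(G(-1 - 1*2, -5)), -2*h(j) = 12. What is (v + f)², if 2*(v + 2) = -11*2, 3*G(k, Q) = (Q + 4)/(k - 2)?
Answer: 361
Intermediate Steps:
G(k, Q) = (4 + Q)/(3*(-2 + k)) (G(k, Q) = ((Q + 4)/(k - 2))/3 = ((4 + Q)/(-2 + k))/3 = (4 + Q)/(3*(-2 + k)))
h(j) = -6 (h(j) = -½*12 = -6)
f = -6
v = -13 (v = -2 + (-11*2)/2 = -2 + (½)*(-22) = -2 - 11 = -13)
(v + f)² = (-13 - 6)² = (-19)² = 361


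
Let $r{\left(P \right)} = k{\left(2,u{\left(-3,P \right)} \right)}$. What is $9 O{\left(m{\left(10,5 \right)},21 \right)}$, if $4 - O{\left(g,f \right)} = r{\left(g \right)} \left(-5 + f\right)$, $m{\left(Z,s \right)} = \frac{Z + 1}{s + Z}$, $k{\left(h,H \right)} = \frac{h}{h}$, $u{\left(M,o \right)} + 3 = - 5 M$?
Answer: $-108$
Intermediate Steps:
$u{\left(M,o \right)} = -3 - 5 M$
$k{\left(h,H \right)} = 1$
$r{\left(P \right)} = 1$
$m{\left(Z,s \right)} = \frac{1 + Z}{Z + s}$
$O{\left(g,f \right)} = 9 - f$ ($O{\left(g,f \right)} = 4 - 1 \left(-5 + f\right) = 4 - \left(-5 + f\right) = 9 - f$)
$9 O{\left(m{\left(10,5 \right)},21 \right)} = 9 \left(9 - 21\right) = 9 \left(-12\right) = -108$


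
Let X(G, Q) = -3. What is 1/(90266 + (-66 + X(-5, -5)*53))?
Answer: 1/90041 ≈ 1.1106e-5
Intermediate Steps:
1/(90266 + (-66 + X(-5, -5)*53)) = 1/(90266 + (-66 - 3*53)) = 1/(90266 + (-66 - 159)) = 1/(90266 - 225) = 1/90041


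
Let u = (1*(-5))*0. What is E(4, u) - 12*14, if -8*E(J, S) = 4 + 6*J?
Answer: -343/2 ≈ -171.50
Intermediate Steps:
u = 0 (u = -5*0 = 0)
E(J, S) = -1/2 - 3*J/4 (E(J, S) = -(4 + 6*J)/8 = -1/2 - 3*J/4)
E(4, u) - 12*14 = (-1/2 - 3/4*4) - 12*14 = (-1/2 - 3) - 168 = -7/2 - 168 = -343/2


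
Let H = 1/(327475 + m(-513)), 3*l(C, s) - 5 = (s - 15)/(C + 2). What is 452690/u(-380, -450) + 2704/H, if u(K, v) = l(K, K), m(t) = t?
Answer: 404138768428/457 ≈ 8.8433e+8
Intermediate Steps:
l(C, s) = 5/3 + (-15 + s)/(3*(2 + C)) (l(C, s) = 5/3 + ((s - 15)/(C + 2))/3 = 5/3 + ((-15 + s)/(2 + C))/3 = 5/3 + (-15 + s)/(3*(2 + C)))
u(K, v) = (-5 + 6*K)/(3*(2 + K)) (u(K, v) = (-5 + K + 5*K)/(3*(2 + K)) = (-5 + 6*K)/(3*(2 + K)))
H = 1/326962 (H = 1/(327475 - 513) = 1/326962 ≈ 3.0585e-6)
452690/u(-380, -450) + 2704/H = 452690/(((-5 + 6*(-380))/(3*(2 - 380)))) + 2704/(1/326962) = 452690/(((⅓)*(-5 - 2280)/(-378))) + 2704*326962 = 452690/(((⅓)*(-1/378)*(-2285))) + 884105248 = 452690/(2285/1134) + 884105248 = 452690*(1134/2285) + 884105248 = 102670092/457 + 884105248 = 404138768428/457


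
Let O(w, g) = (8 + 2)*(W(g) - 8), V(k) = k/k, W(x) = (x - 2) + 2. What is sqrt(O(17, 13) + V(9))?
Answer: sqrt(51) ≈ 7.1414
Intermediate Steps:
W(x) = x (W(x) = (-2 + x) + 2 = x)
V(k) = 1
O(w, g) = -80 + 10*g (O(w, g) = (8 + 2)*(g - 8) = 10*(-8 + g) = -80 + 10*g)
sqrt(O(17, 13) + V(9)) = sqrt((-80 + 10*13) + 1) = sqrt((-80 + 130) + 1) = sqrt(50 + 1) = sqrt(51)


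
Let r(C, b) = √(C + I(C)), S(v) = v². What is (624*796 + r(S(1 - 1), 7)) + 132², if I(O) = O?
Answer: 514128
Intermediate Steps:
r(C, b) = √2*√C (r(C, b) = √(C + C) = √(2*C) = √2*√C)
(624*796 + r(S(1 - 1), 7)) + 132² = (624*796 + √2*√((1 - 1)²)) + 132² = (496704 + √2*√(0²)) + 17424 = (496704 + √2*√0) + 17424 = (496704 + √2*0) + 17424 = (496704 + 0) + 17424 = 496704 + 17424 = 514128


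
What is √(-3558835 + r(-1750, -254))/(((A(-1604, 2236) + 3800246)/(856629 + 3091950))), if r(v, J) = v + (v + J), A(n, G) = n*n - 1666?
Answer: 3948579*I*√3562589/6371396 ≈ 1169.7*I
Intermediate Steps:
A(n, G) = -1666 + n² (A(n, G) = n² - 1666 = -1666 + n²)
r(v, J) = J + 2*v (r(v, J) = v + (J + v) = J + 2*v)
√(-3558835 + r(-1750, -254))/(((A(-1604, 2236) + 3800246)/(856629 + 3091950))) = √(-3558835 + (-254 + 2*(-1750)))/((((-1666 + (-1604)²) + 3800246)/(856629 + 3091950))) = √(-3558835 + (-254 - 3500))/((((-1666 + 2572816) + 3800246)/3948579)) = √(-3558835 - 3754)/(((2571150 + 3800246)*(1/3948579))) = √(-3562589)/((6371396*(1/3948579))) = (I*√3562589)/(6371396/3948579) = (I*√3562589)*(3948579/6371396) = 3948579*I*√3562589/6371396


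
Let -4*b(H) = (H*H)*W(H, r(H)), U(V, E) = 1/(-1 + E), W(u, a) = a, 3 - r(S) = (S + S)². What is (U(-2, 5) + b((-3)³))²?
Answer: 1127395880521/4 ≈ 2.8185e+11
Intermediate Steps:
r(S) = 3 - 4*S² (r(S) = 3 - (S + S)² = 3 - (2*S)² = 3 - 4*S²)
b(H) = -H²*(3 - 4*H²)/4 (b(H) = -H*H*(3 - 4*H²)/4 = -H²*(3 - 4*H²)/4)
(U(-2, 5) + b((-3)³))² = (1/(-1 + 5) + ((-3)³)²*(-¾ + ((-3)³)²))² = (1/4 + (-27)²*(-¾ + (-27)²))² = (¼ + 729*(-¾ + 729))² = (¼ + 729*(2913/4))² = (¼ + 2123577/4)² = (1061789/2)² = 1127395880521/4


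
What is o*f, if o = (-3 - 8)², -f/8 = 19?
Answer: -18392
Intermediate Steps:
f = -152 (f = -8*19 = -152)
o = 121 (o = (-11)² = 121)
o*f = 121*(-152) = -18392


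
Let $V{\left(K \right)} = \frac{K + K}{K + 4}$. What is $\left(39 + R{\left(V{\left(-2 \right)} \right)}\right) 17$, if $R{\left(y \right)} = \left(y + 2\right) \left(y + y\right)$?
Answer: $663$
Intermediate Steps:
$V{\left(K \right)} = \frac{2 K}{4 + K}$
$R{\left(y \right)} = 2 y \left(2 + y\right)$ ($R{\left(y \right)} = \left(2 + y\right) 2 y = 2 y \left(2 + y\right)$)
$\left(39 + R{\left(V{\left(-2 \right)} \right)}\right) 17 = \left(39 + 2 \cdot 2 \left(-2\right) \frac{1}{4 - 2} \left(2 + 2 \left(-2\right) \frac{1}{4 - 2}\right)\right) 17 = \left(39 + 2 \cdot 2 \left(-2\right) \frac{1}{2} \left(2 + 2 \left(-2\right) \frac{1}{2}\right)\right) 17 = \left(39 + 2 \left(-2\right) \left(2 - 2\right)\right) 17 = \left(39 + 2 \left(-2\right) 0\right) 17 = \left(39 + 0\right) 17 = 39 \cdot 17 = 663$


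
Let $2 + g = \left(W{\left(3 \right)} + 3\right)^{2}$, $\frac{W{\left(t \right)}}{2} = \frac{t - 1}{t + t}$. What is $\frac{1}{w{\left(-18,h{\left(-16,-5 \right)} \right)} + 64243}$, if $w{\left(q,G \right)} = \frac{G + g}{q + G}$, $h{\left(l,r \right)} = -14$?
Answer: $\frac{288}{18502007} \approx 1.5566 \cdot 10^{-5}$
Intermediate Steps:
$W{\left(t \right)} = \frac{-1 + t}{t}$ ($W{\left(t \right)} = 2 \frac{t - 1}{t + t} = 2 \frac{-1 + t}{2 t} = \frac{-1 + t}{t}$)
$g = \frac{103}{9}$ ($g = -2 + \left(\frac{-1 + 3}{3} + 3\right)^{2} = -2 + \left(\frac{1}{3} \cdot 2 + 3\right)^{2} = -2 + \left(\frac{2}{3} + 3\right)^{2} = -2 + \left(\frac{11}{3}\right)^{2} = -2 + \frac{121}{9} = \frac{103}{9} \approx 11.444$)
$w{\left(q,G \right)} = \frac{\frac{103}{9} + G}{G + q}$ ($w{\left(q,G \right)} = \frac{G + \frac{103}{9}}{q + G} = \frac{\frac{103}{9} + G}{G + q}$)
$\frac{1}{w{\left(-18,h{\left(-16,-5 \right)} \right)} + 64243} = \frac{1}{\frac{\frac{103}{9} - 14}{-14 - 18} + 64243} = \frac{1}{\frac{1}{-32} \left(- \frac{23}{9}\right) + 64243} = \frac{1}{\left(- \frac{1}{32}\right) \left(- \frac{23}{9}\right) + 64243} = \frac{1}{\frac{23}{288} + 64243} = \frac{1}{\frac{18502007}{288}} = \frac{288}{18502007}$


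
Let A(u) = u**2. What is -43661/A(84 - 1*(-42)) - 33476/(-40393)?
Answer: -1232133797/641279268 ≈ -1.9214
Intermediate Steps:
-43661/A(84 - 1*(-42)) - 33476/(-40393) = -43661/(84 - 1*(-42))**2 - 33476/(-40393) = -43661/(84 + 42)**2 - 33476*(-1/40393) = -43661/(126**2) + 33476/40393 = -43661/15876 + 33476/40393 = -1232133797/641279268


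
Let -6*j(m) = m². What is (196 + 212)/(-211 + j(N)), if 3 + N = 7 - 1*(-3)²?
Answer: -2448/1291 ≈ -1.8962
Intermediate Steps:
N = -5 (N = -3 + (7 - 1*(-3)²) = -3 + (7 - 1*9) = -3 + (7 - 9) = -3 - 2 = -5)
j(m) = -m²/6
(196 + 212)/(-211 + j(N)) = (196 + 212)/(-211 - ⅙*(-5)²) = 408/(-211 - ⅙*25) = 408/(-211 - 25/6) = 408/(-1291/6) = 408*(-6/1291) = -2448/1291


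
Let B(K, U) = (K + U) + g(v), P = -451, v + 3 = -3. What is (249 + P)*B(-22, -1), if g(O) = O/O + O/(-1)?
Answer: 3232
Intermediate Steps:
v = -6 (v = -3 - 3 = -6)
g(O) = 1 - O (g(O) = 1 + O*(-1) = 1 - O)
B(K, U) = 7 + K + U (B(K, U) = (K + U) + (1 - 1*(-6)) = (K + U) + (1 + 6) = (K + U) + 7 = 7 + K + U)
(249 + P)*B(-22, -1) = (249 - 451)*(7 - 22 - 1) = -202*(-16) = 3232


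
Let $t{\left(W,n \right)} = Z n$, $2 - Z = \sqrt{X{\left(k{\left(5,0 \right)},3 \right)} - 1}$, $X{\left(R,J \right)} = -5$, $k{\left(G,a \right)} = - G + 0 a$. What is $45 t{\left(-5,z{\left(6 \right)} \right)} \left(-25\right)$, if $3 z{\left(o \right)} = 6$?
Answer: $-4500 + 2250 i \sqrt{6} \approx -4500.0 + 5511.4 i$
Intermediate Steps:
$k{\left(G,a \right)} = - G$ ($k{\left(G,a \right)} = - G + 0 = - G$)
$z{\left(o \right)} = 2$ ($z{\left(o \right)} = \frac{1}{3} \cdot 6 = 2$)
$Z = 2 - i \sqrt{6}$ ($Z = 2 - \sqrt{-5 - 1} = 2 - \sqrt{-6} = 2 - i \sqrt{6} \approx 2.0 - 2.4495 i$)
$t{\left(W,n \right)} = n \left(2 - i \sqrt{6}\right)$ ($t{\left(W,n \right)} = \left(2 - i \sqrt{6}\right) n = n \left(2 - i \sqrt{6}\right)$)
$45 t{\left(-5,z{\left(6 \right)} \right)} \left(-25\right) = 45 \cdot 2 \left(2 - i \sqrt{6}\right) \left(-25\right) = 45 \left(4 - 2 i \sqrt{6}\right) \left(-25\right) = \left(180 - 90 i \sqrt{6}\right) \left(-25\right) = -4500 + 2250 i \sqrt{6}$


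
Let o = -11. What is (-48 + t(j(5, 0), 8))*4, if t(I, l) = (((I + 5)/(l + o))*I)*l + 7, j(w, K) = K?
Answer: -164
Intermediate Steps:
t(I, l) = 7 + I*l*(5 + I)/(-11 + l) (t(I, l) = (((I + 5)/(l - 11))*I)*l + 7 = (((5 + I)/(-11 + l))*I)*l + 7 = (I*(5 + I)/(-11 + l))*l + 7 = I*l*(5 + I)/(-11 + l) + 7 = 7 + I*l*(5 + I)/(-11 + l))
(-48 + t(j(5, 0), 8))*4 = (-48 + (-77 + 7*8 + 8*0**2 + 5*0*8)/(-11 + 8))*4 = (-48 + (-77 + 56 + 8*0 + 0)/(-3))*4 = (-48 - (-77 + 56 + 0 + 0)/3)*4 = (-48 - 1/3*(-21))*4 = (-48 + 7)*4 = -41*4 = -164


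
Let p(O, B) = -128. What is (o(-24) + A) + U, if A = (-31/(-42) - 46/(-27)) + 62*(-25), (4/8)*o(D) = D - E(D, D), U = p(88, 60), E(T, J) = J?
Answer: -633361/378 ≈ -1675.6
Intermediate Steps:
U = -128
o(D) = 0 (o(D) = 2*(D - D) = 2*0 = 0)
A = -584977/378 (A = (-31*(-1/42) - 46*(-1/27)) - 1550 = (31/42 + 46/27) - 1550 = 923/378 - 1550 = -584977/378 ≈ -1547.6)
(o(-24) + A) + U = (0 - 584977/378) - 128 = -584977/378 - 128 = -633361/378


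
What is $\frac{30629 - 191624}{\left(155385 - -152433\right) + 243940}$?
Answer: $- \frac{160995}{551758} \approx -0.29179$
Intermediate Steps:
$\frac{30629 - 191624}{\left(155385 - -152433\right) + 243940} = - \frac{160995}{\left(155385 + 152433\right) + 243940} = - \frac{160995}{307818 + 243940} = - \frac{160995}{551758}$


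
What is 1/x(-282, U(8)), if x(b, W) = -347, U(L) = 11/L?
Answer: -1/347 ≈ -0.0028818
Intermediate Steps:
1/x(-282, U(8)) = 1/(-347) = -1/347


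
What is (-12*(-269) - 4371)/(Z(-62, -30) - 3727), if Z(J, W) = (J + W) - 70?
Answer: 1143/3889 ≈ 0.29391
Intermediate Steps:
Z(J, W) = -70 + J + W
(-12*(-269) - 4371)/(Z(-62, -30) - 3727) = (-12*(-269) - 4371)/((-70 - 62 - 30) - 3727) = (3228 - 4371)/(-162 - 3727) = -1143/(-3889) = -1143*(-1/3889) = 1143/3889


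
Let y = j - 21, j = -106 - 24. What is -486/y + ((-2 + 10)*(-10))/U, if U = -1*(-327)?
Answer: 146842/49377 ≈ 2.9739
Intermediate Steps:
j = -130
y = -151 (y = -130 - 21 = -151)
U = 327
-486/y + ((-2 + 10)*(-10))/U = -486/(-151) + ((-2 + 10)*(-10))/327 = -486*(-1/151) + (8*(-10))*(1/327) = 486/151 - 80*1/327 = 486/151 - 80/327 = 146842/49377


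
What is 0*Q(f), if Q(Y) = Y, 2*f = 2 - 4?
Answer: 0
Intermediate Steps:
f = -1 (f = (2 - 4)/2 = (1/2)*(-2) = -1)
0*Q(f) = 0*(-1) = 0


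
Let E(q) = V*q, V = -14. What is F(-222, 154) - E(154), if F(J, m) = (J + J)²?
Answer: 199292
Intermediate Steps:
F(J, m) = 4*J² (F(J, m) = (2*J)² = 4*J²)
E(q) = -14*q
F(-222, 154) - E(154) = 4*(-222)² - (-14)*154 = 4*49284 - 1*(-2156) = 197136 + 2156 = 199292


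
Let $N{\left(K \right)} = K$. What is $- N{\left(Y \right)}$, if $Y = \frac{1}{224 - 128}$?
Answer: $- \frac{1}{96} \approx -0.010417$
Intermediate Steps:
$Y = \frac{1}{96} \approx 0.010417$
$- N{\left(Y \right)} = \left(-1\right) \frac{1}{96} = - \frac{1}{96}$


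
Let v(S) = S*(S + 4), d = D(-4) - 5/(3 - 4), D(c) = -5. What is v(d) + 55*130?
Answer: 7150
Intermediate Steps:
d = 0 (d = -5 - 5/(3 - 4) = -5 - 5/(-1) = -5 - 1*(-5) = -5 + 5 = 0)
v(S) = S*(4 + S)
v(d) + 55*130 = 0*(4 + 0) + 55*130 = 0*4 + 7150 = 0 + 7150 = 7150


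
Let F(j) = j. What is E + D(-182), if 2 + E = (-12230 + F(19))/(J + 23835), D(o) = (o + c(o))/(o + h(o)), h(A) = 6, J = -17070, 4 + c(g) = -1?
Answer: -296851/108240 ≈ -2.7425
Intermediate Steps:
c(g) = -5 (c(g) = -4 - 1 = -5)
D(o) = (-5 + o)/(6 + o) (D(o) = (o - 5)/(o + 6) = (-5 + o)/(6 + o))
E = -25741/6765 (E = -2 + (-12230 + 19)/(-17070 + 23835) = -2 - 12211/6765 = -25741/6765 ≈ -3.8050)
E + D(-182) = -25741/6765 + (-5 - 182)/(6 - 182) = -25741/6765 - 187/(-176) = -25741/6765 - 1/176*(-187) = -25741/6765 + 17/16 = -296851/108240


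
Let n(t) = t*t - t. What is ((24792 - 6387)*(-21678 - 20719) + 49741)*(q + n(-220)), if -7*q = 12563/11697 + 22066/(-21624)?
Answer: -164629079433667786655/4339587 ≈ -3.7937e+13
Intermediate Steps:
n(t) = t**2 - t
q = -132905/17358348 (q = -(12563/11697 + 22066/(-21624))/7 = -(12563*(1/11697) + 22066*(-1/21624))/7 = -(12563/11697 - 649/636)/7 = -1/7*132905/2479764 = -132905/17358348 ≈ -0.0076565)
((24792 - 6387)*(-21678 - 20719) + 49741)*(q + n(-220)) = ((24792 - 6387)*(-21678 - 20719) + 49741)*(-132905/17358348 - 220*(-1 - 220)) = (18405*(-42397) + 49741)*(-132905/17358348 - 220*(-221)) = (-780316785 + 49741)*(-132905/17358348 + 48620) = -780267044*843962746855/17358348 = -164629079433667786655/4339587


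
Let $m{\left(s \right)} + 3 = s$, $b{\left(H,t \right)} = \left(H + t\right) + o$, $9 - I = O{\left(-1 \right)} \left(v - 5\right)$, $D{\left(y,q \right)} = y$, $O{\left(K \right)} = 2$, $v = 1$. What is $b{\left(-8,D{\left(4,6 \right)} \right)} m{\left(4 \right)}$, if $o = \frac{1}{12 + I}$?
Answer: $- \frac{115}{29} \approx -3.9655$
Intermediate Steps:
$I = 17$ ($I = 9 - 2 \left(1 - 5\right) = 9 - 2 \left(-4\right) = 9 - -8 = 9 + 8 = 17$)
$o = \frac{1}{29}$ ($o = \frac{1}{12 + 17} = \frac{1}{29} \approx 0.034483$)
$b{\left(H,t \right)} = \frac{1}{29} + H + t$ ($b{\left(H,t \right)} = \left(H + t\right) + \frac{1}{29} = \frac{1}{29} + H + t$)
$m{\left(s \right)} = -3 + s$
$b{\left(-8,D{\left(4,6 \right)} \right)} m{\left(4 \right)} = \left(\frac{1}{29} - 8 + 4\right) \left(-3 + 4\right) = \left(- \frac{115}{29}\right) 1 = - \frac{115}{29}$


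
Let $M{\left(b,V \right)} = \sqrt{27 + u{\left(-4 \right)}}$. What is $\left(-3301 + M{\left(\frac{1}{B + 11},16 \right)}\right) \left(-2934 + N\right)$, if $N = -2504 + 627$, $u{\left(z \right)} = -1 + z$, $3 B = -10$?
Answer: $15881111 - 4811 \sqrt{22} \approx 1.5859 \cdot 10^{7}$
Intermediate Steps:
$B = - \frac{10}{3}$ ($B = \frac{1}{3} \left(-10\right) = - \frac{10}{3} \approx -3.3333$)
$M{\left(b,V \right)} = \sqrt{22}$ ($M{\left(b,V \right)} = \sqrt{27 - 5} = \sqrt{22}$)
$N = -1877$
$\left(-3301 + M{\left(\frac{1}{B + 11},16 \right)}\right) \left(-2934 + N\right) = \left(-3301 + \sqrt{22}\right) \left(-2934 - 1877\right) = \left(-3301 + \sqrt{22}\right) \left(-4811\right) = 15881111 - 4811 \sqrt{22}$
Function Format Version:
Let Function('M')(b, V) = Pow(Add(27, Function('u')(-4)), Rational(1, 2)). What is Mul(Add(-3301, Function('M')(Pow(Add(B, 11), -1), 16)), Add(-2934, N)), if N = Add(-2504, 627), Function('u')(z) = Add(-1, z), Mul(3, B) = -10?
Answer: Add(15881111, Mul(-4811, Pow(22, Rational(1, 2)))) ≈ 1.5859e+7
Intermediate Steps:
B = Rational(-10, 3) (B = Mul(Rational(1, 3), -10) = Rational(-10, 3) ≈ -3.3333)
Function('M')(b, V) = Pow(22, Rational(1, 2)) (Function('M')(b, V) = Pow(Add(27, Add(-1, -4)), Rational(1, 2)) = Pow(Add(27, -5), Rational(1, 2)) = Pow(22, Rational(1, 2)))
N = -1877
Mul(Add(-3301, Function('M')(Pow(Add(B, 11), -1), 16)), Add(-2934, N)) = Mul(Add(-3301, Pow(22, Rational(1, 2))), Add(-2934, -1877)) = Mul(Add(-3301, Pow(22, Rational(1, 2))), -4811) = Add(15881111, Mul(-4811, Pow(22, Rational(1, 2))))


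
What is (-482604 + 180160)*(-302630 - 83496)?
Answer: 116781491944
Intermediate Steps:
(-482604 + 180160)*(-302630 - 83496) = -302444*(-386126) = 116781491944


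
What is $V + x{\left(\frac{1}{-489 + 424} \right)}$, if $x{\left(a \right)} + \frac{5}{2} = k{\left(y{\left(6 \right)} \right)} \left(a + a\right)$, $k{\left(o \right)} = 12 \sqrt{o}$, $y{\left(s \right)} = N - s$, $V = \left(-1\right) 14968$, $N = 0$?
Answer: $- \frac{29941}{2} - \frac{24 i \sqrt{6}}{65} \approx -14971.0 - 0.90443 i$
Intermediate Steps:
$V = -14968$
$y{\left(s \right)} = - s$ ($y{\left(s \right)} = 0 - s = - s$)
$x{\left(a \right)} = - \frac{5}{2} + 24 i a \sqrt{6}$ ($x{\left(a \right)} = - \frac{5}{2} + 12 \sqrt{\left(-1\right) 6} \left(a + a\right) = - \frac{5}{2} + 12 \sqrt{-6} \cdot 2 a = - \frac{5}{2} + 12 i \sqrt{6} \cdot 2 a = - \frac{5}{2} + 24 i a \sqrt{6}$)
$V + x{\left(\frac{1}{-489 + 424} \right)} = -14968 - \left(\frac{5}{2} - \frac{24 i \sqrt{6}}{-489 + 424}\right) = -14968 - \left(\frac{5}{2} - \frac{24 i \sqrt{6}}{-65}\right) = -14968 - \left(\frac{5}{2} - 24 i \left(- \frac{1}{65}\right) \sqrt{6}\right) = -14968 - \left(\frac{5}{2} + \frac{24 i \sqrt{6}}{65}\right) = - \frac{29941}{2} - \frac{24 i \sqrt{6}}{65}$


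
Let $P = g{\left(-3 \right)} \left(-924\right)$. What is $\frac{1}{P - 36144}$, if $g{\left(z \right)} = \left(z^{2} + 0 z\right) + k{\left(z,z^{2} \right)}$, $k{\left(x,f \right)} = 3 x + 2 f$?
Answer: $- \frac{1}{52776} \approx -1.8948 \cdot 10^{-5}$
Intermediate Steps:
$k{\left(x,f \right)} = 2 f + 3 x$
$g{\left(z \right)} = 3 z + 3 z^{2}$ ($g{\left(z \right)} = \left(z^{2} + 0 z\right) + \left(2 z^{2} + 3 z\right) = \left(z^{2} + 0\right) + \left(2 z^{2} + 3 z\right) = z^{2} + \left(2 z^{2} + 3 z\right) = 3 z + 3 z^{2}$)
$P = -16632$ ($P = 3 \left(-3\right) \left(1 - 3\right) \left(-924\right) = 3 \left(-3\right) \left(-2\right) \left(-924\right) = 18 \left(-924\right) = -16632$)
$\frac{1}{P - 36144} = \frac{1}{-16632 - 36144} = \frac{1}{-52776} = - \frac{1}{52776}$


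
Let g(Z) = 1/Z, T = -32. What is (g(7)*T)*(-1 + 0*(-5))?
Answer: 32/7 ≈ 4.5714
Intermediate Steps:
(g(7)*T)*(-1 + 0*(-5)) = (-32/7)*(-1 + 0*(-5)) = ((1/7)*(-32))*(-1 + 0) = -32/7*(-1) = 32/7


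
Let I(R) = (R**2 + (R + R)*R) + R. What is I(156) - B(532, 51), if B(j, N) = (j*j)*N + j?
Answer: -14361592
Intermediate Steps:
I(R) = R + 3*R**2 (I(R) = (R**2 + (2*R)*R) + R = (R**2 + 2*R**2) + R = 3*R**2 + R = R + 3*R**2)
B(j, N) = j + N*j**2 (B(j, N) = j**2*N + j = N*j**2 + j = j + N*j**2)
I(156) - B(532, 51) = 156*(1 + 3*156) - 532*(1 + 51*532) = 156*(1 + 468) - 532*(1 + 27132) = 156*469 - 532*27133 = 73164 - 1*14434756 = 73164 - 14434756 = -14361592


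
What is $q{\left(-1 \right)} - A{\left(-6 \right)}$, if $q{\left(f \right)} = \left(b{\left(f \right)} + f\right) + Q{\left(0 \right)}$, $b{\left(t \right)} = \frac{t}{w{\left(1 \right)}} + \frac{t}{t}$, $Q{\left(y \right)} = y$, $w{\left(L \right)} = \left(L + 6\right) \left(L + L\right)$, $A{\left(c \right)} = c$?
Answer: $\frac{83}{14} \approx 5.9286$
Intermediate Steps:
$w{\left(L \right)} = 2 L \left(6 + L\right)$ ($w{\left(L \right)} = \left(6 + L\right) 2 L = 2 L \left(6 + L\right)$)
$b{\left(t \right)} = 1 + \frac{t}{14}$ ($b{\left(t \right)} = \frac{t}{2 \cdot 1 \left(6 + 1\right)} + \frac{t}{t} = \frac{t}{2 \cdot 1 \cdot 7} + 1 = \frac{t}{14} + 1 = 1 + \frac{t}{14}$)
$q{\left(f \right)} = 1 + \frac{15 f}{14}$ ($q{\left(f \right)} = \left(\left(1 + \frac{f}{14}\right) + f\right) + 0 = \left(1 + \frac{15 f}{14}\right) + 0 = 1 + \frac{15 f}{14}$)
$q{\left(-1 \right)} - A{\left(-6 \right)} = \left(1 + \frac{15}{14} \left(-1\right)\right) - -6 = \left(1 - \frac{15}{14}\right) + 6 = - \frac{1}{14} + 6 = \frac{83}{14}$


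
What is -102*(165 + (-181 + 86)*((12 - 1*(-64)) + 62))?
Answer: 1320390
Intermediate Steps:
-102*(165 + (-181 + 86)*((12 - 1*(-64)) + 62)) = -102*(165 - 95*((12 + 64) + 62)) = -102*(165 - 95*(76 + 62)) = -102*(165 - 95*138) = -102*(165 - 13110) = -102*(-12945) = 1320390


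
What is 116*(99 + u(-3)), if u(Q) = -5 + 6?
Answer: 11600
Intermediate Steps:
u(Q) = 1
116*(99 + u(-3)) = 116*(99 + 1) = 116*100 = 11600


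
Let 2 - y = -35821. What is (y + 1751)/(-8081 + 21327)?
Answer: 18787/6623 ≈ 2.8366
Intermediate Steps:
y = 35823 (y = 2 - 1*(-35821) = 2 + 35821 = 35823)
(y + 1751)/(-8081 + 21327) = (35823 + 1751)/(-8081 + 21327) = 37574/13246 = 37574*(1/13246) = 18787/6623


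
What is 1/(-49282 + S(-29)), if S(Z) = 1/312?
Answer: -312/15375983 ≈ -2.0291e-5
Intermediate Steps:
S(Z) = 1/312
1/(-49282 + S(-29)) = 1/(-49282 + 1/312) = 1/(-15375983/312) = -312/15375983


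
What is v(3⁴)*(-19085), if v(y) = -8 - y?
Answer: 1698565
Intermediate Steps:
v(3⁴)*(-19085) = (-8 - 1*3⁴)*(-19085) = (-8 - 1*81)*(-19085) = (-8 - 81)*(-19085) = -89*(-19085) = 1698565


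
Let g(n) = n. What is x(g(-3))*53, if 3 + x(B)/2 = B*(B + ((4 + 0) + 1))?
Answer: -954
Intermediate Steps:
x(B) = -6 + 2*B*(5 + B) (x(B) = -6 + 2*(B*(B + ((4 + 0) + 1))) = -6 + 2*(B*(B + (4 + 1))) = -6 + 2*(B*(B + 5)) = -6 + 2*(B*(5 + B)) = -6 + 2*B*(5 + B))
x(g(-3))*53 = (-6 + 2*(-3)² + 10*(-3))*53 = (-6 + 2*9 - 30)*53 = (-6 + 18 - 30)*53 = -18*53 = -954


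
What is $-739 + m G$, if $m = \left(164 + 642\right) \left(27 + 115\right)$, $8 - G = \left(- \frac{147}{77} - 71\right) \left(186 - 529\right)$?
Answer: $- \frac{31474079225}{11} \approx -2.8613 \cdot 10^{9}$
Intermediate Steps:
$G = - \frac{274998}{11}$ ($G = 8 - \left(- \frac{147}{77} - 71\right) \left(186 - 529\right) = 8 - \left(\left(-147\right) \frac{1}{77} - 71\right) \left(-343\right) = 8 - \left(- \frac{21}{11} - 71\right) \left(-343\right) = 8 - \left(- \frac{802}{11}\right) \left(-343\right) = 8 - \frac{275086}{11} = - \frac{274998}{11} \approx -25000.0$)
$m = 114452$ ($m = 806 \cdot 142 = 114452$)
$-739 + m G = -739 + 114452 \left(- \frac{274998}{11}\right) = -739 - \frac{31474071096}{11} = - \frac{31474079225}{11}$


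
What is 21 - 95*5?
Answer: -454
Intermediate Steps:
21 - 95*5 = 21 - 475 = -454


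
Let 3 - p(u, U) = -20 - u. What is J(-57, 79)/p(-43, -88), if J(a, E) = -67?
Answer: 67/20 ≈ 3.3500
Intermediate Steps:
p(u, U) = 23 + u (p(u, U) = 3 - (-20 - u) = 3 + (20 + u) = 23 + u)
J(-57, 79)/p(-43, -88) = -67/(23 - 43) = -67/(-20) = -67*(-1/20) = 67/20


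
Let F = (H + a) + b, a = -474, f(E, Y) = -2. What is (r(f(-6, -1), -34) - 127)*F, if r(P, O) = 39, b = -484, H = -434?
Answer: 122496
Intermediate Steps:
F = -1392 (F = (-434 - 474) - 484 = -908 - 484 = -1392)
(r(f(-6, -1), -34) - 127)*F = (39 - 127)*(-1392) = -88*(-1392) = 122496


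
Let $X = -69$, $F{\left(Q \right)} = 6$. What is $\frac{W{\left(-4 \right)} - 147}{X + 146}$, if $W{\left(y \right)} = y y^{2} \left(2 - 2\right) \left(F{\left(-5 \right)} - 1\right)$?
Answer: $- \frac{21}{11} \approx -1.9091$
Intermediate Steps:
$W{\left(y \right)} = 0$ ($W{\left(y \right)} = y y^{2} \left(2 - 2\right) \left(6 - 1\right) = y^{3} \cdot 0 \cdot 5 = y^{3} \cdot 0 = 0$)
$\frac{W{\left(-4 \right)} - 147}{X + 146} = \frac{0 - 147}{-69 + 146} = \frac{0 - 147}{77} = \left(-147\right) \frac{1}{77} = - \frac{21}{11}$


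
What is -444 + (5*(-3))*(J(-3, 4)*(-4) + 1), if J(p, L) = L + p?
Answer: -399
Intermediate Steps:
-444 + (5*(-3))*(J(-3, 4)*(-4) + 1) = -444 + (5*(-3))*((4 - 3)*(-4) + 1) = -444 - 15*(1*(-4) + 1) = -444 - 15*(-4 + 1) = -444 - 15*(-3) = -444 + 45 = -399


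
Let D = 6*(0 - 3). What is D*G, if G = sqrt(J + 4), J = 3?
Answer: -18*sqrt(7) ≈ -47.624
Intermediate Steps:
D = -18 (D = 6*(-3) = -18)
G = sqrt(7) (G = sqrt(3 + 4) = sqrt(7) ≈ 2.6458)
D*G = -18*sqrt(7)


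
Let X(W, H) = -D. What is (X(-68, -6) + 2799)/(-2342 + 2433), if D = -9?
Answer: 216/7 ≈ 30.857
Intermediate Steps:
X(W, H) = 9 (X(W, H) = -1*(-9) = 9)
(X(-68, -6) + 2799)/(-2342 + 2433) = (9 + 2799)/(-2342 + 2433) = 2808/91 = 2808*(1/91) = 216/7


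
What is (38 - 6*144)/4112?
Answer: -413/2056 ≈ -0.20088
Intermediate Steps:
(38 - 6*144)/4112 = (38 - 864)*(1/4112) = -826*1/4112 = -413/2056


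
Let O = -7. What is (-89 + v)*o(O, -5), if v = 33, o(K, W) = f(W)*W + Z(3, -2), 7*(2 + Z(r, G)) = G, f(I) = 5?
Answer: 1528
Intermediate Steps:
Z(r, G) = -2 + G/7
o(K, W) = -16/7 + 5*W (o(K, W) = 5*W + (-2 + (⅐)*(-2)) = 5*W + (-2 - 2/7) = 5*W - 16/7 = -16/7 + 5*W)
(-89 + v)*o(O, -5) = (-89 + 33)*(-16/7 + 5*(-5)) = -56*(-16/7 - 25) = -56*(-191/7) = 1528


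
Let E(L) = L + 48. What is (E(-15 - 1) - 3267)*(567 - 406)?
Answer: -520835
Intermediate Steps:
E(L) = 48 + L
(E(-15 - 1) - 3267)*(567 - 406) = ((48 + (-15 - 1)) - 3267)*(567 - 406) = ((48 - 16) - 3267)*161 = (32 - 3267)*161 = -3235*161 = -520835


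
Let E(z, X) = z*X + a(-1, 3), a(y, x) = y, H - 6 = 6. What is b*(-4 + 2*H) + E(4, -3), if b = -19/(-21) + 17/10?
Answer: 821/21 ≈ 39.095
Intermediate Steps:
H = 12 (H = 6 + 6 = 12)
b = 547/210 (b = -19*(-1/21) + 17*(⅒) = 19/21 + 17/10 = 547/210 ≈ 2.6048)
E(z, X) = -1 + X*z (E(z, X) = z*X - 1 = X*z - 1 = -1 + X*z)
b*(-4 + 2*H) + E(4, -3) = 547*(-4 + 2*12)/210 + (-1 - 3*4) = 547*(-4 + 24)/210 + (-1 - 12) = (547/210)*20 - 13 = 1094/21 - 13 = 821/21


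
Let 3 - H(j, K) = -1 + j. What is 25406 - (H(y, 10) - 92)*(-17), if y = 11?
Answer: 23723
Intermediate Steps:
H(j, K) = 4 - j (H(j, K) = 3 - (-1 + j) = 3 + (1 - j) = 4 - j)
25406 - (H(y, 10) - 92)*(-17) = 25406 - ((4 - 1*11) - 92)*(-17) = 25406 - ((4 - 11) - 92)*(-17) = 25406 - (-7 - 92)*(-17) = 25406 - (-99)*(-17) = 25406 - 1*1683 = 25406 - 1683 = 23723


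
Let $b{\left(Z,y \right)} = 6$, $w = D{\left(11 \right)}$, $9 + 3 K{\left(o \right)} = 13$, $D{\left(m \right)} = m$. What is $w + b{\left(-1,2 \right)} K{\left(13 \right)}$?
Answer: $19$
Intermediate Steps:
$K{\left(o \right)} = \frac{4}{3}$ ($K{\left(o \right)} = -3 + \frac{1}{3} \cdot 13 = -3 + \frac{13}{3} = \frac{4}{3}$)
$w = 11$
$w + b{\left(-1,2 \right)} K{\left(13 \right)} = 11 + 6 \cdot \frac{4}{3} = 11 + 8 = 19$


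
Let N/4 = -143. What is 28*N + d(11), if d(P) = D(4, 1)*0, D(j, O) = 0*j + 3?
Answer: -16016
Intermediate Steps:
D(j, O) = 3 (D(j, O) = 0 + 3 = 3)
d(P) = 0 (d(P) = 3*0 = 0)
N = -572 (N = 4*(-143) = -572)
28*N + d(11) = 28*(-572) + 0 = -16016 + 0 = -16016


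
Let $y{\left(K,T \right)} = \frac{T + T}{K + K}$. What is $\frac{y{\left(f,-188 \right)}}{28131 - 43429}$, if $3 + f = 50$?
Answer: $\frac{2}{7649} \approx 0.00026147$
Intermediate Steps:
$f = 47$ ($f = -3 + 50 = 47$)
$y{\left(K,T \right)} = \frac{T}{K}$ ($y{\left(K,T \right)} = \frac{2 T}{2 K} = 2 T \frac{1}{2 K} = \frac{T}{K}$)
$\frac{y{\left(f,-188 \right)}}{28131 - 43429} = \frac{\left(-188\right) \frac{1}{47}}{28131 - 43429} = \frac{\left(-188\right) \frac{1}{47}}{-15298} = \left(-4\right) \left(- \frac{1}{15298}\right) = \frac{2}{7649}$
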